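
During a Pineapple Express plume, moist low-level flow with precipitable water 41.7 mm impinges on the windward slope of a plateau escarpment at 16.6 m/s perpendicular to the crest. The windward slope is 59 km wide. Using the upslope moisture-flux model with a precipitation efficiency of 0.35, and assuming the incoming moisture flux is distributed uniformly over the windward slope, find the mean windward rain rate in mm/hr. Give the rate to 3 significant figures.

Incoming column moisture flux per unit ridge length: F = V × PW = 16.6 × 41.7 = 692.22 mm·m/s.
Spread over the 59 km slope with efficiency ε = 0.35: R = ε·F/W = 0.35 × 692.22 / 59000 m = 4.106e-03 mm/s.
R = 4.106e-03 × 3600 = 14.8 mm/hr.

R ≈ 14.8 mm/hr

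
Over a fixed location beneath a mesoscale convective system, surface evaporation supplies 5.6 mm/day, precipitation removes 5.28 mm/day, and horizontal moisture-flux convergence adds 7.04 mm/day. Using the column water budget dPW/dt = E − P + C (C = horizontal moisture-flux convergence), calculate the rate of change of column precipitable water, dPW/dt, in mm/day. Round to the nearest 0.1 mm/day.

dPW/dt ≈ 7.4 mm/day

dPW/dt = E − P + C = 5.6 − 5.28 + (7.04) = 7.4 mm/day.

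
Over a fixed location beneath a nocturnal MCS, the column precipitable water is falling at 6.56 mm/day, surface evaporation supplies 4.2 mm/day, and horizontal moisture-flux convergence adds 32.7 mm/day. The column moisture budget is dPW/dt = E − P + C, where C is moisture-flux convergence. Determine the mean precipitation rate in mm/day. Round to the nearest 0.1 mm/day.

dPW/dt = -6.56 mm/day.
P = E + C − dPW/dt = 4.2 + (32.7) − (-6.56) = 43.5 mm/day.

P ≈ 43.5 mm/day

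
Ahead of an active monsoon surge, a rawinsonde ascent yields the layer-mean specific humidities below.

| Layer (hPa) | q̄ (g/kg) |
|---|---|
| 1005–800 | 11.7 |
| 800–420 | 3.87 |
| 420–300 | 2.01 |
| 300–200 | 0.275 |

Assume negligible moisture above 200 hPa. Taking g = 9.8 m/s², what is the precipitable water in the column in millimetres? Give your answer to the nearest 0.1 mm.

PW ≈ 42.2 mm

Precipitable water is the column-integrated vapour mass per unit area: PW = (1/g) Σ q̄ Δp, with q in kg/kg and Δp in Pa (1 kg/m² of water = 1 mm).
Layer 1005–800 hPa: Δp = 205 hPa = 20500 Pa, q̄ = 0.0117 kg/kg → 0.0117 × 20500 / 9.8 = 24.47 mm
Layer 800–420 hPa: Δp = 380 hPa = 38000 Pa, q̄ = 0.00387 kg/kg → 0.00387 × 38000 / 9.8 = 15.01 mm
Layer 420–300 hPa: Δp = 120 hPa = 12000 Pa, q̄ = 0.00201 kg/kg → 0.00201 × 12000 / 9.8 = 2.46 mm
Layer 300–200 hPa: Δp = 100 hPa = 10000 Pa, q̄ = 0.000275 kg/kg → 0.000275 × 10000 / 9.8 = 0.28 mm
PW = 24.47 + 15.01 + 2.46 + 0.28 = 42.22 ≈ 42.2 mm.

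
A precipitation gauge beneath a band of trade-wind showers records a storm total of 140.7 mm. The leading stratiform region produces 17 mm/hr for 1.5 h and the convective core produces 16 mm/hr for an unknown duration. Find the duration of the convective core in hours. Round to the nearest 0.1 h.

duration ≈ 7.2 h

Known phases: 17 × 1.5 = 25.5 mm.
Remaining depth = 140.7 − 25.5 = 115.2 mm.
Duration = 115.2 / 16 = 7.2 h.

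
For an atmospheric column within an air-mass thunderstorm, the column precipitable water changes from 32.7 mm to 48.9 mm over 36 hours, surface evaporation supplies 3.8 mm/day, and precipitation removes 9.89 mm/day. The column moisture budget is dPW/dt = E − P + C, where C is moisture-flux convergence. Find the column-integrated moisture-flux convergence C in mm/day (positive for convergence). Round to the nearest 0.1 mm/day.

dPW/dt = (48.9 − 32.7) mm / (36/24 day) = +10.800 mm/day.
C = dPW/dt − E + P = (+10.800) − 3.8 + 9.89 = 16.9 mm/day.

C ≈ 16.9 mm/day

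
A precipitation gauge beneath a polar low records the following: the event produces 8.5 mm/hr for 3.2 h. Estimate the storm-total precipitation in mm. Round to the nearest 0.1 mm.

Total = Σ Rᵢ Δtᵢ = 8.5 × 3.2
      = 27.2 = 27.2 mm.

total ≈ 27.2 mm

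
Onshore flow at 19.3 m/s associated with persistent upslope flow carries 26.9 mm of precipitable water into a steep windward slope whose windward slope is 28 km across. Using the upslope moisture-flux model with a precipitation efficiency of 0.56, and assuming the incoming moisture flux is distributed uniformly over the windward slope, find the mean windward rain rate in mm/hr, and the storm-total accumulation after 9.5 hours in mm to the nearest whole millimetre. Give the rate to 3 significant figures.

R ≈ 37.4 mm/hr; total ≈ 355 mm

Incoming column moisture flux per unit ridge length: F = V × PW = 19.3 × 26.9 = 519.17 mm·m/s.
Spread over the 28 km slope with efficiency ε = 0.56: R = ε·F/W = 0.56 × 519.17 / 28000 m = 1.038e-02 mm/s.
R = 1.038e-02 × 3600 = 37.4 mm/hr.
Over 9.5 h: total = 37.4 × 9.5 = 355.3 ≈ 355 mm.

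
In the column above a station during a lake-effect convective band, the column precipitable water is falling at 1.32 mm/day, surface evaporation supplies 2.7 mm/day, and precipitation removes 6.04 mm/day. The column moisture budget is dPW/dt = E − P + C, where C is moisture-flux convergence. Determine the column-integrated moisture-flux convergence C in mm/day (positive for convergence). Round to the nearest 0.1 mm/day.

C ≈ 2.0 mm/day

dPW/dt = -1.32 mm/day.
C = dPW/dt − E + P = (-1.32) − 2.7 + 6.04 = 2.0 mm/day.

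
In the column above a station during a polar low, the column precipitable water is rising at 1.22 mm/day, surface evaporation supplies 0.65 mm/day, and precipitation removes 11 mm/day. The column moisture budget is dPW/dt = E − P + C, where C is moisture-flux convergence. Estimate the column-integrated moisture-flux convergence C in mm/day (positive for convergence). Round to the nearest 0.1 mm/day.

C ≈ 11.6 mm/day

dPW/dt = +1.22 mm/day.
C = dPW/dt − E + P = (+1.22) − 0.65 + 11 = 11.6 mm/day.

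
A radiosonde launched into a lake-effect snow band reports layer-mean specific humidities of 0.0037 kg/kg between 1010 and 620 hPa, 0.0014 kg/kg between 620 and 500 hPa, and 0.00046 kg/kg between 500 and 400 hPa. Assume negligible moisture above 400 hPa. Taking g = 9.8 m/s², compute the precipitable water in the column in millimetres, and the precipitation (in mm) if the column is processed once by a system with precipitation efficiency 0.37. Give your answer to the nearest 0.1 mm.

Precipitable water is the column-integrated vapour mass per unit area: PW = (1/g) Σ q̄ Δp, with q in kg/kg and Δp in Pa (1 kg/m² of water = 1 mm).
Layer 1010–620 hPa: Δp = 390 hPa = 39000 Pa, q̄ = 0.0037 kg/kg → 0.0037 × 39000 / 9.8 = 14.72 mm
Layer 620–500 hPa: Δp = 120 hPa = 12000 Pa, q̄ = 0.0014 kg/kg → 0.0014 × 12000 / 9.8 = 1.71 mm
Layer 500–400 hPa: Δp = 100 hPa = 10000 Pa, q̄ = 0.00046 kg/kg → 0.00046 × 10000 / 9.8 = 0.47 mm
PW = 14.72 + 1.71 + 0.47 = 16.90 ≈ 16.9 mm.
Precipitation = ε × PW = 0.37 × 16.9 = 6.3 mm.

PW ≈ 16.9 mm; precipitation ≈ 6.3 mm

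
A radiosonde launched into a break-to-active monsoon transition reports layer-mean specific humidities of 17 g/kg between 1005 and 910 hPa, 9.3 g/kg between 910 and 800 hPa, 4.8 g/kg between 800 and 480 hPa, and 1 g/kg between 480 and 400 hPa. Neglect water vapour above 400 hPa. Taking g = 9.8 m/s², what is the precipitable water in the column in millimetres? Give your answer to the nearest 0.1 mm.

PW ≈ 43.4 mm

Precipitable water is the column-integrated vapour mass per unit area: PW = (1/g) Σ q̄ Δp, with q in kg/kg and Δp in Pa (1 kg/m² of water = 1 mm).
Layer 1005–910 hPa: Δp = 95 hPa = 9500 Pa, q̄ = 0.017 kg/kg → 0.017 × 9500 / 9.8 = 16.48 mm
Layer 910–800 hPa: Δp = 110 hPa = 11000 Pa, q̄ = 0.0093 kg/kg → 0.0093 × 11000 / 9.8 = 10.44 mm
Layer 800–480 hPa: Δp = 320 hPa = 32000 Pa, q̄ = 0.0048 kg/kg → 0.0048 × 32000 / 9.8 = 15.67 mm
Layer 480–400 hPa: Δp = 80 hPa = 8000 Pa, q̄ = 0.001 kg/kg → 0.001 × 8000 / 9.8 = 0.82 mm
PW = 16.48 + 10.44 + 15.67 + 0.82 = 43.41 ≈ 43.4 mm.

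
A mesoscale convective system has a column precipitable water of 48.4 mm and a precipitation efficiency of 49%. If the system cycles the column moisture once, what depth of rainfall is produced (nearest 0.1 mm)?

rainfall ≈ 23.7 mm

Rainfall = ε × PW = 0.49 × 48.4 = 23.7 mm.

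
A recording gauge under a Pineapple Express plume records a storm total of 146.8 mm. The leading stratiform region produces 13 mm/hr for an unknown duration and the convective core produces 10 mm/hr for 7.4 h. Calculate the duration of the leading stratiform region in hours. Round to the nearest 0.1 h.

duration ≈ 5.6 h

Known phases: 10 × 7.4 = 74 mm.
Remaining depth = 146.8 − 74 = 72.8 mm.
Duration = 72.8 / 13 = 5.6 h.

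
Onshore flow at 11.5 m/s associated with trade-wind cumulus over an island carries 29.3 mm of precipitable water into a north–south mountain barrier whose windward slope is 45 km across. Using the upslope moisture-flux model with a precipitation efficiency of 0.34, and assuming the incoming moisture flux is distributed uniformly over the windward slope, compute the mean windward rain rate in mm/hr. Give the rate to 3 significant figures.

Incoming column moisture flux per unit ridge length: F = V × PW = 11.5 × 29.3 = 336.95 mm·m/s.
Spread over the 45 km slope with efficiency ε = 0.34: R = ε·F/W = 0.34 × 336.95 / 45000 m = 2.546e-03 mm/s.
R = 2.546e-03 × 3600 = 9.17 mm/hr.

R ≈ 9.17 mm/hr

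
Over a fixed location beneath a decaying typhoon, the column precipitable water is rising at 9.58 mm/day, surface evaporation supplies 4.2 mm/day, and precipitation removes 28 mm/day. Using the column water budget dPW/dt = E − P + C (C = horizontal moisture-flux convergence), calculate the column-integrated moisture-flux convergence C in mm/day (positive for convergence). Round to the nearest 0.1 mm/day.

dPW/dt = +9.58 mm/day.
C = dPW/dt − E + P = (+9.58) − 4.2 + 28 = 33.4 mm/day.

C ≈ 33.4 mm/day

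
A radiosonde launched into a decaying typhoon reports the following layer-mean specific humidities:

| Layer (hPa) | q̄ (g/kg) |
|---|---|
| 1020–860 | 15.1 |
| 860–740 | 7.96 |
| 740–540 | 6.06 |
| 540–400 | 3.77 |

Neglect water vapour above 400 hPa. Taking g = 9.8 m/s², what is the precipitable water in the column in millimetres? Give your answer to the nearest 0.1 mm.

PW ≈ 52.2 mm

Precipitable water is the column-integrated vapour mass per unit area: PW = (1/g) Σ q̄ Δp, with q in kg/kg and Δp in Pa (1 kg/m² of water = 1 mm).
Layer 1020–860 hPa: Δp = 160 hPa = 16000 Pa, q̄ = 0.0151 kg/kg → 0.0151 × 16000 / 9.8 = 24.65 mm
Layer 860–740 hPa: Δp = 120 hPa = 12000 Pa, q̄ = 0.00796 kg/kg → 0.00796 × 12000 / 9.8 = 9.75 mm
Layer 740–540 hPa: Δp = 200 hPa = 20000 Pa, q̄ = 0.00606 kg/kg → 0.00606 × 20000 / 9.8 = 12.37 mm
Layer 540–400 hPa: Δp = 140 hPa = 14000 Pa, q̄ = 0.00377 kg/kg → 0.00377 × 14000 / 9.8 = 5.39 mm
PW = 24.65 + 9.75 + 12.37 + 5.39 = 52.16 ≈ 52.2 mm.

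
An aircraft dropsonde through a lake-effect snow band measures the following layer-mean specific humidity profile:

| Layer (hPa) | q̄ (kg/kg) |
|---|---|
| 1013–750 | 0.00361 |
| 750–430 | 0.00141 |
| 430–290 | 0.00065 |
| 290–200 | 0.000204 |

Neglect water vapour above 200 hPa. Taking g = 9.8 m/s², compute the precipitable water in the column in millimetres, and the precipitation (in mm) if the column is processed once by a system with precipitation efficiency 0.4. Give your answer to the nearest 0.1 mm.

Precipitable water is the column-integrated vapour mass per unit area: PW = (1/g) Σ q̄ Δp, with q in kg/kg and Δp in Pa (1 kg/m² of water = 1 mm).
Layer 1013–750 hPa: Δp = 263 hPa = 26300 Pa, q̄ = 0.00361 kg/kg → 0.00361 × 26300 / 9.8 = 9.69 mm
Layer 750–430 hPa: Δp = 320 hPa = 32000 Pa, q̄ = 0.00141 kg/kg → 0.00141 × 32000 / 9.8 = 4.60 mm
Layer 430–290 hPa: Δp = 140 hPa = 14000 Pa, q̄ = 0.00065 kg/kg → 0.00065 × 14000 / 9.8 = 0.93 mm
Layer 290–200 hPa: Δp = 90 hPa = 9000 Pa, q̄ = 0.000204 kg/kg → 0.000204 × 9000 / 9.8 = 0.19 mm
PW = 9.69 + 4.60 + 0.93 + 0.19 = 15.41 ≈ 15.4 mm.
Precipitation = ε × PW = 0.4 × 15.4 = 6.2 mm.

PW ≈ 15.4 mm; precipitation ≈ 6.2 mm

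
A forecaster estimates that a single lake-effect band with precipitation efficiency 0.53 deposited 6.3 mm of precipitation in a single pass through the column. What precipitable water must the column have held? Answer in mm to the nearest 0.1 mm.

PW = precipitation / ε = 6.3 / 0.53 = 11.9 mm.

PW ≈ 11.9 mm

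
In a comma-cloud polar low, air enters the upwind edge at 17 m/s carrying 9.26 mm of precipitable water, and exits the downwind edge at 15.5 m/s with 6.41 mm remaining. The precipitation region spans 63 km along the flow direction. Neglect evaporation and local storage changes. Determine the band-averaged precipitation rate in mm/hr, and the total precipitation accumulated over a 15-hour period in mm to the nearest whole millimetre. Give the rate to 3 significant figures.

R ≈ 3.32 mm/hr; total ≈ 50 mm

Column moisture flux per unit crosswind length is F = V × PW.
Inflow: F_in = 17 × 9.26 = 157.42 mm·m/s
Outflow: F_out = 15.5 × 6.41 = 99.355 mm·m/s
Steady-state rate R = (F_in − F_out)/L = (157.42 − 99.355) / 63000 m = 9.217e-04 mm/s.
R = 9.217e-04 × 3600 = 3.32 mm/hr.
Over 15 h: total = 3.32 × 15 = 49.8 ≈ 50 mm.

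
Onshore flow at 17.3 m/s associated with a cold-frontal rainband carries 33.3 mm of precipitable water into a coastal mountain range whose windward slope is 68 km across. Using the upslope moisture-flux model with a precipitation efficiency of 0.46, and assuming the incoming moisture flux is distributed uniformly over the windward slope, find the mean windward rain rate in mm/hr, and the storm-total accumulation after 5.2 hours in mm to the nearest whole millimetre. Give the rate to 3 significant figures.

Incoming column moisture flux per unit ridge length: F = V × PW = 17.3 × 33.3 = 576.09 mm·m/s.
Spread over the 68 km slope with efficiency ε = 0.46: R = ε·F/W = 0.46 × 576.09 / 68000 m = 3.897e-03 mm/s.
R = 3.897e-03 × 3600 = 14.0 mm/hr.
Over 5.2 h: total = 14.0 × 5.2 = 72.8 ≈ 73 mm.

R ≈ 14.0 mm/hr; total ≈ 73 mm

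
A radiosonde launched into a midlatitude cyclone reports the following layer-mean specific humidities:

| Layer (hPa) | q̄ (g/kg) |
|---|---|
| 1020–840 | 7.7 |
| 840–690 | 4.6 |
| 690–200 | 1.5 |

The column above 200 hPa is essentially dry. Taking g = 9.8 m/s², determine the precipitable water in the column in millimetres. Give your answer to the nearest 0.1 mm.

PW ≈ 28.7 mm

Precipitable water is the column-integrated vapour mass per unit area: PW = (1/g) Σ q̄ Δp, with q in kg/kg and Δp in Pa (1 kg/m² of water = 1 mm).
Layer 1020–840 hPa: Δp = 180 hPa = 18000 Pa, q̄ = 0.0077 kg/kg → 0.0077 × 18000 / 9.8 = 14.14 mm
Layer 840–690 hPa: Δp = 150 hPa = 15000 Pa, q̄ = 0.0046 kg/kg → 0.0046 × 15000 / 9.8 = 7.04 mm
Layer 690–200 hPa: Δp = 490 hPa = 49000 Pa, q̄ = 0.0015 kg/kg → 0.0015 × 49000 / 9.8 = 7.50 mm
PW = 14.14 + 7.04 + 7.50 = 28.68 ≈ 28.7 mm.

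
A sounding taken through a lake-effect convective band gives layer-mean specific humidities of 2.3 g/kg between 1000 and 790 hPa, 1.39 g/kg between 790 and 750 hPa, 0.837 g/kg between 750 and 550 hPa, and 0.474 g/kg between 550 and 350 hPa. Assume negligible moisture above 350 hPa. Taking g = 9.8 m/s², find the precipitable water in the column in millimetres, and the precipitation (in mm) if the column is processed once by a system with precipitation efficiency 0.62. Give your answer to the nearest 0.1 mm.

PW ≈ 8.2 mm; precipitation ≈ 5.1 mm

Precipitable water is the column-integrated vapour mass per unit area: PW = (1/g) Σ q̄ Δp, with q in kg/kg and Δp in Pa (1 kg/m² of water = 1 mm).
Layer 1000–790 hPa: Δp = 210 hPa = 21000 Pa, q̄ = 0.0023 kg/kg → 0.0023 × 21000 / 9.8 = 4.93 mm
Layer 790–750 hPa: Δp = 40 hPa = 4000 Pa, q̄ = 0.00139 kg/kg → 0.00139 × 4000 / 9.8 = 0.57 mm
Layer 750–550 hPa: Δp = 200 hPa = 20000 Pa, q̄ = 0.000837 kg/kg → 0.000837 × 20000 / 9.8 = 1.71 mm
Layer 550–350 hPa: Δp = 200 hPa = 20000 Pa, q̄ = 0.000474 kg/kg → 0.000474 × 20000 / 9.8 = 0.97 mm
PW = 4.93 + 0.57 + 1.71 + 0.97 = 8.18 ≈ 8.2 mm.
Precipitation = ε × PW = 0.62 × 8.2 = 5.1 mm.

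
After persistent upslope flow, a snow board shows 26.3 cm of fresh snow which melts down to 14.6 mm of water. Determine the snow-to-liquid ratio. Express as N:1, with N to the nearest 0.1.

ratio ≈ 18.0

Ratio = snow depth / SWE = 263 mm / 14.6 mm = 18.0, i.e. 18.0:1.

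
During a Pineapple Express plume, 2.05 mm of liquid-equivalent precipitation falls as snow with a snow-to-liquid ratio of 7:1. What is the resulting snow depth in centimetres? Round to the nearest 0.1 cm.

snow depth ≈ 1.4 cm

Snow depth = liquid × ratio = 2.05 mm × 7 = 14.35 mm = 1.4 cm.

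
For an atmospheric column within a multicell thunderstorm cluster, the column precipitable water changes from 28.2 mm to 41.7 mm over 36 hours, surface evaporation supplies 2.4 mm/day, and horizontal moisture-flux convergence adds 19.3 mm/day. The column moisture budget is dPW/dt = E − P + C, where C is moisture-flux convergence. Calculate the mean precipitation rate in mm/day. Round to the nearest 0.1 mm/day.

P ≈ 12.7 mm/day

dPW/dt = (41.7 − 28.2) mm / (36/24 day) = +9.000 mm/day.
P = E + C − dPW/dt = 2.4 + (19.3) − (+9.000) = 12.7 mm/day.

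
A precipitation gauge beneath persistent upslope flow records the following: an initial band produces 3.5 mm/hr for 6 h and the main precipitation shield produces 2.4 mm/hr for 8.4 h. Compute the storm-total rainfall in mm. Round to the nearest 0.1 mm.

Total = Σ Rᵢ Δtᵢ = 3.5 × 6 + 2.4 × 8.4
      = 21 + 20.16 = 41.2 mm.

total ≈ 41.2 mm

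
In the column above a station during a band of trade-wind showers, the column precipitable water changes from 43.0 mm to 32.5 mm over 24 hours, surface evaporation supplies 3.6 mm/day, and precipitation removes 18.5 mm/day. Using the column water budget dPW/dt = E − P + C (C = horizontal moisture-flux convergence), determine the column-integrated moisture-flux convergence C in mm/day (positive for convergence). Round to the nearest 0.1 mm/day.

C ≈ 4.4 mm/day

dPW/dt = (32.5 − 43.0) mm / (24/24 day) = -10.500 mm/day.
C = dPW/dt − E + P = (-10.500) − 3.6 + 18.5 = 4.4 mm/day.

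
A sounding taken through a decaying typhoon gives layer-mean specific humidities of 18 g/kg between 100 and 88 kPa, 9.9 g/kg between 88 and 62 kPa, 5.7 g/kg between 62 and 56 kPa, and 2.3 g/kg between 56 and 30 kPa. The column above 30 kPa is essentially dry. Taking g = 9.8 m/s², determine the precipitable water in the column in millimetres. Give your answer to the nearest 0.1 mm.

Precipitable water is the column-integrated vapour mass per unit area: PW = (1/g) Σ q̄ Δp, with q in kg/kg and Δp in Pa (1 kg/m² of water = 1 mm).
Layer 100–88 kPa: Δp = 120 hPa = 12000 Pa, q̄ = 0.018 kg/kg → 0.018 × 12000 / 9.8 = 22.04 mm
Layer 88–62 kPa: Δp = 260 hPa = 26000 Pa, q̄ = 0.0099 kg/kg → 0.0099 × 26000 / 9.8 = 26.27 mm
Layer 62–56 kPa: Δp = 60 hPa = 6000 Pa, q̄ = 0.0057 kg/kg → 0.0057 × 6000 / 9.8 = 3.49 mm
Layer 56–30 kPa: Δp = 260 hPa = 26000 Pa, q̄ = 0.0023 kg/kg → 0.0023 × 26000 / 9.8 = 6.10 mm
PW = 22.04 + 26.27 + 3.49 + 6.10 = 57.90 ≈ 57.9 mm.

PW ≈ 57.9 mm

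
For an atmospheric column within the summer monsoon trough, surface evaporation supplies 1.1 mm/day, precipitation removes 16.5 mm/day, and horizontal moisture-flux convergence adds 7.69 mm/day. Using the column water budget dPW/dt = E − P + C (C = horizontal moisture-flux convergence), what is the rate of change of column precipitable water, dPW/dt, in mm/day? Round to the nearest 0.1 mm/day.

dPW/dt = E − P + C = 1.1 − 16.5 + (7.69) = -7.7 mm/day.

dPW/dt ≈ -7.7 mm/day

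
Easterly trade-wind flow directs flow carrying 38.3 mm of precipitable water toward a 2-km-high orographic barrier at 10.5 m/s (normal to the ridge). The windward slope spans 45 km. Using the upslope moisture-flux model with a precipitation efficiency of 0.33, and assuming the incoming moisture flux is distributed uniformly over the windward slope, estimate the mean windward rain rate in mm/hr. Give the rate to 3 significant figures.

R ≈ 10.6 mm/hr

Incoming column moisture flux per unit ridge length: F = V × PW = 10.5 × 38.3 = 402.15 mm·m/s.
Spread over the 45 km slope with efficiency ε = 0.33: R = ε·F/W = 0.33 × 402.15 / 45000 m = 2.949e-03 mm/s.
R = 2.949e-03 × 3600 = 10.6 mm/hr.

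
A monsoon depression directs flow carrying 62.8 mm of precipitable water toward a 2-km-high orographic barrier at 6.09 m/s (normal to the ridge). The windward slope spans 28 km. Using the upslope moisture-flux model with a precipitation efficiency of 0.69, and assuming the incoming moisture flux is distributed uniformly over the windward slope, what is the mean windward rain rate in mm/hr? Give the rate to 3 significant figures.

Incoming column moisture flux per unit ridge length: F = V × PW = 6.09 × 62.8 = 382.452 mm·m/s.
Spread over the 28 km slope with efficiency ε = 0.69: R = ε·F/W = 0.69 × 382.452 / 28000 m = 9.425e-03 mm/s.
R = 9.425e-03 × 3600 = 33.9 mm/hr.

R ≈ 33.9 mm/hr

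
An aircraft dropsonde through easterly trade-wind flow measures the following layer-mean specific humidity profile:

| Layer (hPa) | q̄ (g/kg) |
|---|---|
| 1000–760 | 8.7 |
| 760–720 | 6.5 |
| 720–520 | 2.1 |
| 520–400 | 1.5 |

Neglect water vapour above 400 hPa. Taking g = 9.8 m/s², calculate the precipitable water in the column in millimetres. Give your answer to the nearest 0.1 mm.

PW ≈ 30.1 mm

Precipitable water is the column-integrated vapour mass per unit area: PW = (1/g) Σ q̄ Δp, with q in kg/kg and Δp in Pa (1 kg/m² of water = 1 mm).
Layer 1000–760 hPa: Δp = 240 hPa = 24000 Pa, q̄ = 0.0087 kg/kg → 0.0087 × 24000 / 9.8 = 21.31 mm
Layer 760–720 hPa: Δp = 40 hPa = 4000 Pa, q̄ = 0.0065 kg/kg → 0.0065 × 4000 / 9.8 = 2.65 mm
Layer 720–520 hPa: Δp = 200 hPa = 20000 Pa, q̄ = 0.0021 kg/kg → 0.0021 × 20000 / 9.8 = 4.29 mm
Layer 520–400 hPa: Δp = 120 hPa = 12000 Pa, q̄ = 0.0015 kg/kg → 0.0015 × 12000 / 9.8 = 1.84 mm
PW = 21.31 + 2.65 + 4.29 + 1.84 = 30.09 ≈ 30.1 mm.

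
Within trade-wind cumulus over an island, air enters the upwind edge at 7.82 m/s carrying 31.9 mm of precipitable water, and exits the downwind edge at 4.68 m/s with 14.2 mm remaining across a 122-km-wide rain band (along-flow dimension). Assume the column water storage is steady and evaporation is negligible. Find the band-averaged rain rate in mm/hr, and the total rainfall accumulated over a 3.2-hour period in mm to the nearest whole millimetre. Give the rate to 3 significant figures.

Column moisture flux per unit crosswind length is F = V × PW.
Inflow: F_in = 7.82 × 31.9 = 249.458 mm·m/s
Outflow: F_out = 4.68 × 14.2 = 66.456 mm·m/s
Steady-state rate R = (F_in − F_out)/L = (249.458 − 66.456) / 122000 m = 1.500e-03 mm/s.
R = 1.500e-03 × 3600 = 5.40 mm/hr.
Over 3.2 h: total = 5.40 × 3.2 = 17.28 ≈ 17 mm.

R ≈ 5.40 mm/hr; total ≈ 17 mm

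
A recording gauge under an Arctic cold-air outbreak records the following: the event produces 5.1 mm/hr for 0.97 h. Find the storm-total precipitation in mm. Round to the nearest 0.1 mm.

Total = Σ Rᵢ Δtᵢ = 5.1 × 0.97
      = 4.947 = 4.9 mm.

total ≈ 4.9 mm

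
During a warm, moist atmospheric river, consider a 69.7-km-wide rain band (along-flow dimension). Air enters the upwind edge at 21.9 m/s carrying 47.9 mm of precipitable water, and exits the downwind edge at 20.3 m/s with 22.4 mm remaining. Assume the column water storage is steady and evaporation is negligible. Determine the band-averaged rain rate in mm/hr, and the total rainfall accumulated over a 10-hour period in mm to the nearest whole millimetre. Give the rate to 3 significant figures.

Column moisture flux per unit crosswind length is F = V × PW.
Inflow: F_in = 21.9 × 47.9 = 1049.01 mm·m/s
Outflow: F_out = 20.3 × 22.4 = 454.72 mm·m/s
Steady-state rate R = (F_in − F_out)/L = (1049.01 − 454.72) / 69700 m = 8.526e-03 mm/s.
R = 8.526e-03 × 3600 = 30.7 mm/hr.
Over 10 h: total = 30.7 × 10 = 307 mm.

R ≈ 30.7 mm/hr; total ≈ 307 mm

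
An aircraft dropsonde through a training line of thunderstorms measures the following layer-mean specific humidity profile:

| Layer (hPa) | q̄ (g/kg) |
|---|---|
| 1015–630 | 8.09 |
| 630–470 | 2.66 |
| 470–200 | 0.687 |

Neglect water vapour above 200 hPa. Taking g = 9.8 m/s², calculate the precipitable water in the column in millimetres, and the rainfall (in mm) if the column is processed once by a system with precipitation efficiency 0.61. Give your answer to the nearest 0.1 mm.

Precipitable water is the column-integrated vapour mass per unit area: PW = (1/g) Σ q̄ Δp, with q in kg/kg and Δp in Pa (1 kg/m² of water = 1 mm).
Layer 1015–630 hPa: Δp = 385 hPa = 38500 Pa, q̄ = 0.00809 kg/kg → 0.00809 × 38500 / 9.8 = 31.78 mm
Layer 630–470 hPa: Δp = 160 hPa = 16000 Pa, q̄ = 0.00266 kg/kg → 0.00266 × 16000 / 9.8 = 4.34 mm
Layer 470–200 hPa: Δp = 270 hPa = 27000 Pa, q̄ = 0.000687 kg/kg → 0.000687 × 27000 / 9.8 = 1.89 mm
PW = 31.78 + 4.34 + 1.89 = 38.01 ≈ 38.0 mm.
Rainfall = ε × PW = 0.61 × 38.0 = 23.2 mm.

PW ≈ 38.0 mm; rainfall ≈ 23.2 mm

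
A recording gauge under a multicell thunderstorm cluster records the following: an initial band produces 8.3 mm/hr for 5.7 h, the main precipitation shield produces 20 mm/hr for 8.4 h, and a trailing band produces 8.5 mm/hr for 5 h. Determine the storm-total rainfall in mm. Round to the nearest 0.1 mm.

Total = Σ Rᵢ Δtᵢ = 8.3 × 5.7 + 20 × 8.4 + 8.5 × 5
      = 47.31 + 168 + 42.5 = 257.8 mm.

total ≈ 257.8 mm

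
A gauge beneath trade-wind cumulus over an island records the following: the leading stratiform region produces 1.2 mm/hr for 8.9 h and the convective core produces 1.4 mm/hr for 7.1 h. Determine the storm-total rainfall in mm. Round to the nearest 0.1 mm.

Total = Σ Rᵢ Δtᵢ = 1.2 × 8.9 + 1.4 × 7.1
      = 10.68 + 9.94 = 20.6 mm.

total ≈ 20.6 mm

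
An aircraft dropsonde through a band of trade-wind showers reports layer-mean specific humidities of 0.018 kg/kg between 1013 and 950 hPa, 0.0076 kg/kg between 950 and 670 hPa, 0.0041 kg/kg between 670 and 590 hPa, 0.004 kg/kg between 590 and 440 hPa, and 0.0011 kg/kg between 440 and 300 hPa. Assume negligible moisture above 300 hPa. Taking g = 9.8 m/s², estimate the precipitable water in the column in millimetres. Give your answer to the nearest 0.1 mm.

PW ≈ 44.3 mm

Precipitable water is the column-integrated vapour mass per unit area: PW = (1/g) Σ q̄ Δp, with q in kg/kg and Δp in Pa (1 kg/m² of water = 1 mm).
Layer 1013–950 hPa: Δp = 63 hPa = 6300 Pa, q̄ = 0.018 kg/kg → 0.018 × 6300 / 9.8 = 11.57 mm
Layer 950–670 hPa: Δp = 280 hPa = 28000 Pa, q̄ = 0.0076 kg/kg → 0.0076 × 28000 / 9.8 = 21.71 mm
Layer 670–590 hPa: Δp = 80 hPa = 8000 Pa, q̄ = 0.0041 kg/kg → 0.0041 × 8000 / 9.8 = 3.35 mm
Layer 590–440 hPa: Δp = 150 hPa = 15000 Pa, q̄ = 0.004 kg/kg → 0.004 × 15000 / 9.8 = 6.12 mm
Layer 440–300 hPa: Δp = 140 hPa = 14000 Pa, q̄ = 0.0011 kg/kg → 0.0011 × 14000 / 9.8 = 1.57 mm
PW = 11.57 + 21.71 + 3.35 + 6.12 + 1.57 = 44.32 ≈ 44.3 mm.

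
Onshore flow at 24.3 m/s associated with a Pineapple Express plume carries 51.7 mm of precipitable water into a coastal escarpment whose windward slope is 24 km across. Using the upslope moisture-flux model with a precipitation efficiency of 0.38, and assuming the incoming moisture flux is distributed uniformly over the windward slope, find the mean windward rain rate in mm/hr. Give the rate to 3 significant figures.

Incoming column moisture flux per unit ridge length: F = V × PW = 24.3 × 51.7 = 1256.31 mm·m/s.
Spread over the 24 km slope with efficiency ε = 0.38: R = ε·F/W = 0.38 × 1256.31 / 24000 m = 1.989e-02 mm/s.
R = 1.989e-02 × 3600 = 71.6 mm/hr.

R ≈ 71.6 mm/hr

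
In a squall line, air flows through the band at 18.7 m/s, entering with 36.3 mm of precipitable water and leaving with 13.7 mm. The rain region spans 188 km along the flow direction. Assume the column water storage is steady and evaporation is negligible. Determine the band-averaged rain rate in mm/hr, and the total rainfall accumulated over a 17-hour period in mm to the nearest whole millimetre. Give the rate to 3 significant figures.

Column moisture flux per unit crosswind length is F = V × PW.
Inflow: F_in = 18.7 × 36.3 = 678.81 mm·m/s
Outflow: F_out = 18.7 × 13.7 = 256.19 mm·m/s
Steady-state rate R = (F_in − F_out)/L = (678.81 − 256.19) / 188000 m = 2.248e-03 mm/s.
R = 2.248e-03 × 3600 = 8.09 mm/hr.
Over 17 h: total = 8.09 × 17 = 137.53 ≈ 138 mm.

R ≈ 8.09 mm/hr; total ≈ 138 mm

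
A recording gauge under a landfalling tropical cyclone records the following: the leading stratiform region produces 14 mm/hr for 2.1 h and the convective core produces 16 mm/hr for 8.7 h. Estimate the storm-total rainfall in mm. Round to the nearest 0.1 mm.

total ≈ 168.6 mm

Total = Σ Rᵢ Δtᵢ = 14 × 2.1 + 16 × 8.7
      = 29.4 + 139.2 = 168.6 mm.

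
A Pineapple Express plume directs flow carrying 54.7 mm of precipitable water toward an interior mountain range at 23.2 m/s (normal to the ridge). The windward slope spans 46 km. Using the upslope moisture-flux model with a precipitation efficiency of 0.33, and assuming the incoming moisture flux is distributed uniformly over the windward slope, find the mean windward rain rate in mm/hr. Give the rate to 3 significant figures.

Incoming column moisture flux per unit ridge length: F = V × PW = 23.2 × 54.7 = 1269.04 mm·m/s.
Spread over the 46 km slope with efficiency ε = 0.33: R = ε·F/W = 0.33 × 1269.04 / 46000 m = 9.104e-03 mm/s.
R = 9.104e-03 × 3600 = 32.8 mm/hr.

R ≈ 32.8 mm/hr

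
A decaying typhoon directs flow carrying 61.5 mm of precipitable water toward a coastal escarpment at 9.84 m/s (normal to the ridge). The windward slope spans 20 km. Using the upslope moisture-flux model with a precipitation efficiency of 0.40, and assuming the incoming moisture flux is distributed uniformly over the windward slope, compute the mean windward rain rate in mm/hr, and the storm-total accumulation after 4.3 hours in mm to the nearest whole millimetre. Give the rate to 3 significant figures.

Incoming column moisture flux per unit ridge length: F = V × PW = 9.84 × 61.5 = 605.16 mm·m/s.
Spread over the 20 km slope with efficiency ε = 0.40: R = ε·F/W = 0.40 × 605.16 / 20000 m = 1.210e-02 mm/s.
R = 1.210e-02 × 3600 = 43.6 mm/hr.
Over 4.3 h: total = 43.6 × 4.3 = 187.48 ≈ 187 mm.

R ≈ 43.6 mm/hr; total ≈ 187 mm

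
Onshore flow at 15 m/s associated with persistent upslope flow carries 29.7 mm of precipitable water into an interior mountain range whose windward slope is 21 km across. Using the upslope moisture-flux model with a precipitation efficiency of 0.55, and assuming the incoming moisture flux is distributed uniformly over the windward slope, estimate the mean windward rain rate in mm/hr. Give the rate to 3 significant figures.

Incoming column moisture flux per unit ridge length: F = V × PW = 15 × 29.7 = 445.5 mm·m/s.
Spread over the 21 km slope with efficiency ε = 0.55: R = ε·F/W = 0.55 × 445.5 / 21000 m = 1.167e-02 mm/s.
R = 1.167e-02 × 3600 = 42.0 mm/hr.

R ≈ 42.0 mm/hr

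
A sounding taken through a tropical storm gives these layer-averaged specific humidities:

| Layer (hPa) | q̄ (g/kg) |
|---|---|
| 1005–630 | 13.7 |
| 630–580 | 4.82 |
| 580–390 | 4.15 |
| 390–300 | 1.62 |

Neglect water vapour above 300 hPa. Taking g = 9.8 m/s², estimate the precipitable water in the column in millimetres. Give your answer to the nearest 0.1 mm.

Precipitable water is the column-integrated vapour mass per unit area: PW = (1/g) Σ q̄ Δp, with q in kg/kg and Δp in Pa (1 kg/m² of water = 1 mm).
Layer 1005–630 hPa: Δp = 375 hPa = 37500 Pa, q̄ = 0.0137 kg/kg → 0.0137 × 37500 / 9.8 = 52.42 mm
Layer 630–580 hPa: Δp = 50 hPa = 5000 Pa, q̄ = 0.00482 kg/kg → 0.00482 × 5000 / 9.8 = 2.46 mm
Layer 580–390 hPa: Δp = 190 hPa = 19000 Pa, q̄ = 0.00415 kg/kg → 0.00415 × 19000 / 9.8 = 8.05 mm
Layer 390–300 hPa: Δp = 90 hPa = 9000 Pa, q̄ = 0.00162 kg/kg → 0.00162 × 9000 / 9.8 = 1.49 mm
PW = 52.42 + 2.46 + 8.05 + 1.49 = 64.42 ≈ 64.4 mm.

PW ≈ 64.4 mm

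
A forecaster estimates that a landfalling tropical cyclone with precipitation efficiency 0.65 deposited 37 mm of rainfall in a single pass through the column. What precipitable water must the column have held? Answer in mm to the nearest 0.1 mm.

PW = rainfall / ε = 37 / 0.65 = 56.9 mm.

PW ≈ 56.9 mm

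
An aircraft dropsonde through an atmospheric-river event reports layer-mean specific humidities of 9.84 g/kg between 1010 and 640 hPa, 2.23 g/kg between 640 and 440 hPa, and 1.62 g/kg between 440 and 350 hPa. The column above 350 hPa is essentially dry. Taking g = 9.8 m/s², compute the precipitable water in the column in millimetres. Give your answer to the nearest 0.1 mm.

Precipitable water is the column-integrated vapour mass per unit area: PW = (1/g) Σ q̄ Δp, with q in kg/kg and Δp in Pa (1 kg/m² of water = 1 mm).
Layer 1010–640 hPa: Δp = 370 hPa = 37000 Pa, q̄ = 0.00984 kg/kg → 0.00984 × 37000 / 9.8 = 37.15 mm
Layer 640–440 hPa: Δp = 200 hPa = 20000 Pa, q̄ = 0.00223 kg/kg → 0.00223 × 20000 / 9.8 = 4.55 mm
Layer 440–350 hPa: Δp = 90 hPa = 9000 Pa, q̄ = 0.00162 kg/kg → 0.00162 × 9000 / 9.8 = 1.49 mm
PW = 37.15 + 4.55 + 1.49 = 43.19 ≈ 43.2 mm.

PW ≈ 43.2 mm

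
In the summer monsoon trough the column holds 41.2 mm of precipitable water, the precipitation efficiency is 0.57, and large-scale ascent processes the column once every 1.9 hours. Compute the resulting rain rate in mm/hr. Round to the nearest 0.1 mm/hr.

R ≈ 12.4 mm/hr

Each overturning extracts ε × PW = 0.57 × 41.2 = 23.484 mm.
Rate = ε·PW / τ = 23.484 / 1.9 h = 12.4 mm/hr.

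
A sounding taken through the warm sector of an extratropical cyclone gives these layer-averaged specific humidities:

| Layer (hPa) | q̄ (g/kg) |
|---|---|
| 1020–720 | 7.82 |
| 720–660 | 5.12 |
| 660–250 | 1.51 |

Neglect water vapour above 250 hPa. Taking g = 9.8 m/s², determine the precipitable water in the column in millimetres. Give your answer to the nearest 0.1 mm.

Precipitable water is the column-integrated vapour mass per unit area: PW = (1/g) Σ q̄ Δp, with q in kg/kg and Δp in Pa (1 kg/m² of water = 1 mm).
Layer 1020–720 hPa: Δp = 300 hPa = 30000 Pa, q̄ = 0.00782 kg/kg → 0.00782 × 30000 / 9.8 = 23.94 mm
Layer 720–660 hPa: Δp = 60 hPa = 6000 Pa, q̄ = 0.00512 kg/kg → 0.00512 × 6000 / 9.8 = 3.13 mm
Layer 660–250 hPa: Δp = 410 hPa = 41000 Pa, q̄ = 0.00151 kg/kg → 0.00151 × 41000 / 9.8 = 6.32 mm
PW = 23.94 + 3.13 + 6.32 = 33.39 ≈ 33.4 mm.

PW ≈ 33.4 mm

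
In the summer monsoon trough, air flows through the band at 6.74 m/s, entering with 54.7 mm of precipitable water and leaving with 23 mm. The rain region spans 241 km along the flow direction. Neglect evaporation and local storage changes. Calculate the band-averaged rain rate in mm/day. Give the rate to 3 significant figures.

R ≈ 76.6 mm/day

Column moisture flux per unit crosswind length is F = V × PW.
Inflow: F_in = 6.74 × 54.7 = 368.678 mm·m/s
Outflow: F_out = 6.74 × 23 = 155.02 mm·m/s
Steady-state rate R = (F_in − F_out)/L = (368.678 − 155.02) / 241000 m = 8.865e-04 mm/s.
R = 8.865e-04 × 3600 × 24 = 76.6 mm/day.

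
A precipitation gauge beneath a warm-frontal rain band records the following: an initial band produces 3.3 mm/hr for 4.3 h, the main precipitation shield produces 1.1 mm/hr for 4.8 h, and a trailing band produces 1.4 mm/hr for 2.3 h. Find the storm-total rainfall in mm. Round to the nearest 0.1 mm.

Total = Σ Rᵢ Δtᵢ = 3.3 × 4.3 + 1.1 × 4.8 + 1.4 × 2.3
      = 14.19 + 5.28 + 3.22 = 22.7 mm.

total ≈ 22.7 mm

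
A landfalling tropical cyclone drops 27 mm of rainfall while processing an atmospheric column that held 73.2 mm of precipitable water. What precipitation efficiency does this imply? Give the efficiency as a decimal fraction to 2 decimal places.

ε = rainfall / PW = 27 / 73.2 = 0.37.

ε ≈ 0.37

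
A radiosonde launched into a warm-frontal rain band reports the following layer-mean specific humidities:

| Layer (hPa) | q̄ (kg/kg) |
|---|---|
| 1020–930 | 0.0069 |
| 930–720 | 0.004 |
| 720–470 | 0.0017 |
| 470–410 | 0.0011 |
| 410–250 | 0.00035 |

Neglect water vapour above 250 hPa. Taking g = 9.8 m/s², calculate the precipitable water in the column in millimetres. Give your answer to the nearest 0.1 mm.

PW ≈ 20.5 mm

Precipitable water is the column-integrated vapour mass per unit area: PW = (1/g) Σ q̄ Δp, with q in kg/kg and Δp in Pa (1 kg/m² of water = 1 mm).
Layer 1020–930 hPa: Δp = 90 hPa = 9000 Pa, q̄ = 0.0069 kg/kg → 0.0069 × 9000 / 9.8 = 6.34 mm
Layer 930–720 hPa: Δp = 210 hPa = 21000 Pa, q̄ = 0.004 kg/kg → 0.004 × 21000 / 9.8 = 8.57 mm
Layer 720–470 hPa: Δp = 250 hPa = 25000 Pa, q̄ = 0.0017 kg/kg → 0.0017 × 25000 / 9.8 = 4.34 mm
Layer 470–410 hPa: Δp = 60 hPa = 6000 Pa, q̄ = 0.0011 kg/kg → 0.0011 × 6000 / 9.8 = 0.67 mm
Layer 410–250 hPa: Δp = 160 hPa = 16000 Pa, q̄ = 0.00035 kg/kg → 0.00035 × 16000 / 9.8 = 0.57 mm
PW = 6.34 + 8.57 + 4.34 + 0.67 + 0.57 = 20.49 ≈ 20.5 mm.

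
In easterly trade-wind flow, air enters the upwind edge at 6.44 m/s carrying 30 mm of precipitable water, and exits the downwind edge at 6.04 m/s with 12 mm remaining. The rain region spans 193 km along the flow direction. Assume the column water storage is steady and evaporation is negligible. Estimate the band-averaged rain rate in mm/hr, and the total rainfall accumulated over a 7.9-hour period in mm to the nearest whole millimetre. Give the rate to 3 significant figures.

Column moisture flux per unit crosswind length is F = V × PW.
Inflow: F_in = 6.44 × 30 = 193.2 mm·m/s
Outflow: F_out = 6.04 × 12 = 72.48 mm·m/s
Steady-state rate R = (F_in − F_out)/L = (193.2 − 72.48) / 193000 m = 6.255e-04 mm/s.
R = 6.255e-04 × 3600 = 2.25 mm/hr.
Over 7.9 h: total = 2.25 × 7.9 = 17.775 ≈ 18 mm.

R ≈ 2.25 mm/hr; total ≈ 18 mm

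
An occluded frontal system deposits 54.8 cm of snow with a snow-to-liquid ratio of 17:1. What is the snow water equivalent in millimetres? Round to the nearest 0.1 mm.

SWE = snow depth / ratio = 54.8 cm / 17 = 3.224 cm = 32.2 mm.

SWE ≈ 32.2 mm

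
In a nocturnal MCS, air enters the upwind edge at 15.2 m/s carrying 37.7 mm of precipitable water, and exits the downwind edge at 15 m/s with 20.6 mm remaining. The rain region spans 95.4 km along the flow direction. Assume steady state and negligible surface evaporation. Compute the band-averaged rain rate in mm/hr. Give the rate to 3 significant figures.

R ≈ 9.96 mm/hr

Column moisture flux per unit crosswind length is F = V × PW.
Inflow: F_in = 15.2 × 37.7 = 573.04 mm·m/s
Outflow: F_out = 15 × 20.6 = 309 mm·m/s
Steady-state rate R = (F_in − F_out)/L = (573.04 − 309) / 95400 m = 2.768e-03 mm/s.
R = 2.768e-03 × 3600 = 9.96 mm/hr.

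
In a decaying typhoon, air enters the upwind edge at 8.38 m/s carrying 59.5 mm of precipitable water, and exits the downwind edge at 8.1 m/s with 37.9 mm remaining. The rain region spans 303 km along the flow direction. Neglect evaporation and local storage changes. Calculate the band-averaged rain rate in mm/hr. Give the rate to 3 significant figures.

R ≈ 2.28 mm/hr

Column moisture flux per unit crosswind length is F = V × PW.
Inflow: F_in = 8.38 × 59.5 = 498.61 mm·m/s
Outflow: F_out = 8.1 × 37.9 = 306.99 mm·m/s
Steady-state rate R = (F_in − F_out)/L = (498.61 − 306.99) / 303000 m = 6.324e-04 mm/s.
R = 6.324e-04 × 3600 = 2.28 mm/hr.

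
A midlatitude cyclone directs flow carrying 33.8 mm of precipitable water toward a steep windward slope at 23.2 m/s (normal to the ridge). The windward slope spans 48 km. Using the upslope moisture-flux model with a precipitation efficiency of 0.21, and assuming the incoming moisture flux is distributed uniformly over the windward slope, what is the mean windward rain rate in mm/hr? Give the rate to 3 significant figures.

R ≈ 12.4 mm/hr

Incoming column moisture flux per unit ridge length: F = V × PW = 23.2 × 33.8 = 784.16 mm·m/s.
Spread over the 48 km slope with efficiency ε = 0.21: R = ε·F/W = 0.21 × 784.16 / 48000 m = 3.431e-03 mm/s.
R = 3.431e-03 × 3600 = 12.4 mm/hr.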